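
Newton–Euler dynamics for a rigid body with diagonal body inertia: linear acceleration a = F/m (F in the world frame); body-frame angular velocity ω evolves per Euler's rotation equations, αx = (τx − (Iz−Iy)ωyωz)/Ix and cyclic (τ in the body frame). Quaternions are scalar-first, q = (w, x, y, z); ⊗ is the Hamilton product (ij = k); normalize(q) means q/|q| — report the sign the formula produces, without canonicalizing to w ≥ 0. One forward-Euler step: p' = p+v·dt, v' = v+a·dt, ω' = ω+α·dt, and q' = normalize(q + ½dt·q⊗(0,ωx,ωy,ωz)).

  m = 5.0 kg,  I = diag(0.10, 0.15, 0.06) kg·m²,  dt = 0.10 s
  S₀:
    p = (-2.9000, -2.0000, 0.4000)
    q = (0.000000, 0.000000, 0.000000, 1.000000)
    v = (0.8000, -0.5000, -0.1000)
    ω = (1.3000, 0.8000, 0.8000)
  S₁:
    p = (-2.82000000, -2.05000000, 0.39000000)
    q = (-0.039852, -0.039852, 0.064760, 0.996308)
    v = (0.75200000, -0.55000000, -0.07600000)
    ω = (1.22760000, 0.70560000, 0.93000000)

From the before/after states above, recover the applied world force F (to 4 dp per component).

v₁ − v₀ = (-0.04800000, -0.05000000, 0.02400000)
applied force F = (-2.4000, -2.5000, 1.2000)

F = (-2.4000, -2.5000, 1.2000)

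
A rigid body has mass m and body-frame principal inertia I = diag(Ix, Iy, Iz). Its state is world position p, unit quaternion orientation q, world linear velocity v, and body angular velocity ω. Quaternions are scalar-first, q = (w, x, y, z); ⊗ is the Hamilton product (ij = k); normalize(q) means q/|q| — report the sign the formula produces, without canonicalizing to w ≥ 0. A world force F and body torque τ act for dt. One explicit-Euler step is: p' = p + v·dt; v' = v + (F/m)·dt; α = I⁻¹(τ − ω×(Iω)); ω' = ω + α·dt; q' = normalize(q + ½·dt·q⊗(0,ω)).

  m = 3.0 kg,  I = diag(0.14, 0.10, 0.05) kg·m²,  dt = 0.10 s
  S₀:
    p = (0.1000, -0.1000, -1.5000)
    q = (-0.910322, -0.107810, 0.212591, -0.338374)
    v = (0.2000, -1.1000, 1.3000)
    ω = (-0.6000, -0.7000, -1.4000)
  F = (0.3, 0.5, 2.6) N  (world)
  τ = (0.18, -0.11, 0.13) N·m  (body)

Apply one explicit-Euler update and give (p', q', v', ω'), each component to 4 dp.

linear accel F/m = (0.1000, 0.1667, 0.8667)
p + v·dt = (0.1200, -0.2100, -1.3700)
new velocity v' = (0.2100, -1.0833, 1.3867)
precession coupling ω×(Iω) = (-0.0490, 0.0756, -0.0168)
α = I⁻¹(τ − ω×Iω) = (1.6357, -1.8560, 2.9360)
new body rate ω' = (-0.4364, -0.8856, -1.1064)
Hamilton product q⊗(0,ω) = (-0.3895959, 0.0117040, 0.6893158, 1.4774724)
q + ½dt·q⊗(0,ω), renormalized = (-0.9266, -0.1069, 0.2462, -0.2636)

p' = (0.1200, -0.2100, -1.3700)
q' = (-0.9266, -0.1069, 0.2462, -0.2636)
v' = (0.2100, -1.0833, 1.3867)
ω' = (-0.4364, -0.8856, -1.1064)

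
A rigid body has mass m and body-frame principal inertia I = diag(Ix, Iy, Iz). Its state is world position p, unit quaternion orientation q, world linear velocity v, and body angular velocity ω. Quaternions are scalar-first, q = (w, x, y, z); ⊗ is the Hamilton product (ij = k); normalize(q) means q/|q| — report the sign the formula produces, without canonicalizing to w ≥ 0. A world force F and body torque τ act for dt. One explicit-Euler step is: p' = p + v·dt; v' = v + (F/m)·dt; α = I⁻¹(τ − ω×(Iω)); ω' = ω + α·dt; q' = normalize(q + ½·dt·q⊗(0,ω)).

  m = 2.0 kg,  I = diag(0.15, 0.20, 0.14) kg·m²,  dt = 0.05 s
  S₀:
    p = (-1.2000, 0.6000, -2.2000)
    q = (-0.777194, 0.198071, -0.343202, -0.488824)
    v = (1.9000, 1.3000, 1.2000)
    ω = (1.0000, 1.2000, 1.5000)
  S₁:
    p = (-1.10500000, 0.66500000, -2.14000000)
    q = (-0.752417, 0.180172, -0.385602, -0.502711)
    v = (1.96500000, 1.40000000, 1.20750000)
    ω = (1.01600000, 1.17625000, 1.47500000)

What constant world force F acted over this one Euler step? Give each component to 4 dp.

Δv = v₁−v₀ = (0.06500000, 0.10000000, 0.00750000)
m·(v₁−v₀)/dt = (2.6000, 4.0000, 0.3000)

F = (2.6000, 4.0000, 0.3000)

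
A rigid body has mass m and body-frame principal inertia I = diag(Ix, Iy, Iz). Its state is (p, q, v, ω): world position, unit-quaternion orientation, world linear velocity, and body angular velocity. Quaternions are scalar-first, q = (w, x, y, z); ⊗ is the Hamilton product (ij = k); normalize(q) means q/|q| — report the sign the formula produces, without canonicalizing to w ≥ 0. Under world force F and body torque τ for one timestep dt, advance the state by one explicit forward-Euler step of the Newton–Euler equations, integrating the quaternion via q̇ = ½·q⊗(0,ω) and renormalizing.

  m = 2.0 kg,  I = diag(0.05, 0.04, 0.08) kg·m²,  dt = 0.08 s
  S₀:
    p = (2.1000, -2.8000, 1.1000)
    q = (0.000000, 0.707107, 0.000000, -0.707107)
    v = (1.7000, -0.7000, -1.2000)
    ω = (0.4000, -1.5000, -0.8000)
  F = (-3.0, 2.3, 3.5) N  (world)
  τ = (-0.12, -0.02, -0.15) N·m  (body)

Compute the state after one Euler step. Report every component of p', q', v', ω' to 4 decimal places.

ω×(Iω) gyroscopic = (0.0480, 0.0096, 0.0060)
angular accel α = (-3.3600, -0.7400, -1.9500)
new body rate ω' = (0.1312, -1.5592, -0.9560)
q⊗(0,ω) = (-0.8485284, -1.0606605, 0.2828428, -1.0606605)
q + ½dt·q⊗(0,ω), renormalized = (-0.0339, 0.6631, 0.0113, -0.7477)
new position p' = (2.2360, -2.8560, 1.0040)
v' = v + a·dt = (1.5800, -0.6080, -1.0600)

p' = (2.2360, -2.8560, 1.0040)
q' = (-0.0339, 0.6631, 0.0113, -0.7477)
v' = (1.5800, -0.6080, -1.0600)
ω' = (0.1312, -1.5592, -0.9560)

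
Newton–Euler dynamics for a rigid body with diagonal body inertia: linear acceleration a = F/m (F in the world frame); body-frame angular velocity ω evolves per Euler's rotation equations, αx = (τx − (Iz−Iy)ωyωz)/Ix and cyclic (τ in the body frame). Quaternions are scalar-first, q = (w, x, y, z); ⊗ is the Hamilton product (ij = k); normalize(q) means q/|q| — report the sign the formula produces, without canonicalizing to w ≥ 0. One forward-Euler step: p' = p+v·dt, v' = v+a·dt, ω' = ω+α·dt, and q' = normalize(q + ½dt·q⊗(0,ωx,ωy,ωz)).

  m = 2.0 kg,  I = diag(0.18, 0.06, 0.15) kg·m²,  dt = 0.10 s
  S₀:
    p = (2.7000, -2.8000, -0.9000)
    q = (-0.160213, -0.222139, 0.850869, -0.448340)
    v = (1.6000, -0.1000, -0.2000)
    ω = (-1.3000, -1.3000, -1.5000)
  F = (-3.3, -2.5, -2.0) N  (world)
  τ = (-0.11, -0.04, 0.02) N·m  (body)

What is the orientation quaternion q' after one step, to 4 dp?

q' = (-0.1519, -0.3026, 0.8677, -0.3640)

q⊗(0,ω) = (0.1448390, -1.6508686, 0.4579104, 1.6352299)
q' = normalize(q + ½dt·q⊗(0,ω)) = (-0.1519, -0.3026, 0.8677, -0.3640)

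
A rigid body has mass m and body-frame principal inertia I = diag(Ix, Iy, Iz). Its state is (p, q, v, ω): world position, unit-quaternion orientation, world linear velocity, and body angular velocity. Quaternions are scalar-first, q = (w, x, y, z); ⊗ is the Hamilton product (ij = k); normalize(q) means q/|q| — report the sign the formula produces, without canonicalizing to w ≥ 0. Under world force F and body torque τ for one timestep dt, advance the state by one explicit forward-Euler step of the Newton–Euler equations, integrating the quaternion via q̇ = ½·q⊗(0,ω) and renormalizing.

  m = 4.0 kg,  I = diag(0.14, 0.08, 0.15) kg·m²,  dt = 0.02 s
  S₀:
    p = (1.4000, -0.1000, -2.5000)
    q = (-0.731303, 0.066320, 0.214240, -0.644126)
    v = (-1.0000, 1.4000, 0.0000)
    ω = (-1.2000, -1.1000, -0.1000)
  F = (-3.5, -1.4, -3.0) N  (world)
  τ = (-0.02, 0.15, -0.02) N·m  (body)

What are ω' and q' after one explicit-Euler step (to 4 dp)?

ω' = (-1.2040, -1.0622, -0.0921)
q' = (-0.7287, 0.0678, 0.2300, -0.6415)

angular accel α = (-0.1979, 1.8900, 0.3947)
ω + α·dt = (-1.2040, -1.0622, -0.0921)
2q̇ = q⊗(0,ω) = (0.2508354, 0.1476010, 1.5840165, 0.2572663)
updated quaternion q' = (-0.7287, 0.0678, 0.2300, -0.6415)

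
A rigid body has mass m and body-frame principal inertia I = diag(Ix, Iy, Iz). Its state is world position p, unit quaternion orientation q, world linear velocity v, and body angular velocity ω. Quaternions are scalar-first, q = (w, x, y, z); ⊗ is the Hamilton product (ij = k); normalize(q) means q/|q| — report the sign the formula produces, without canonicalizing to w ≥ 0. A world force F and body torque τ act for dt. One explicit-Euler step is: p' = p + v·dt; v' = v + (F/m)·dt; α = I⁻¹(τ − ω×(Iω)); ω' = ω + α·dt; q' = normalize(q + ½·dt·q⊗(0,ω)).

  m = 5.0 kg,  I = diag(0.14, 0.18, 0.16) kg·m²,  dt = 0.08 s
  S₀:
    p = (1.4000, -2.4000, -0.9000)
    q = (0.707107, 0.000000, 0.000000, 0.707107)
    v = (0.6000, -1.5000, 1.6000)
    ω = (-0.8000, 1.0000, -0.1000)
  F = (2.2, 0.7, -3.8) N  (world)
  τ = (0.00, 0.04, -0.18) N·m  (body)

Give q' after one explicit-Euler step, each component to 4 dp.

Hamilton product q⊗(0,ω) = (0.0707107, -1.2727926, 0.1414214, -0.0707107)
q + ½dt·q⊗(0,ω), renormalized = (0.7090, -0.0508, 0.0056, 0.7034)

q' = (0.7090, -0.0508, 0.0056, 0.7034)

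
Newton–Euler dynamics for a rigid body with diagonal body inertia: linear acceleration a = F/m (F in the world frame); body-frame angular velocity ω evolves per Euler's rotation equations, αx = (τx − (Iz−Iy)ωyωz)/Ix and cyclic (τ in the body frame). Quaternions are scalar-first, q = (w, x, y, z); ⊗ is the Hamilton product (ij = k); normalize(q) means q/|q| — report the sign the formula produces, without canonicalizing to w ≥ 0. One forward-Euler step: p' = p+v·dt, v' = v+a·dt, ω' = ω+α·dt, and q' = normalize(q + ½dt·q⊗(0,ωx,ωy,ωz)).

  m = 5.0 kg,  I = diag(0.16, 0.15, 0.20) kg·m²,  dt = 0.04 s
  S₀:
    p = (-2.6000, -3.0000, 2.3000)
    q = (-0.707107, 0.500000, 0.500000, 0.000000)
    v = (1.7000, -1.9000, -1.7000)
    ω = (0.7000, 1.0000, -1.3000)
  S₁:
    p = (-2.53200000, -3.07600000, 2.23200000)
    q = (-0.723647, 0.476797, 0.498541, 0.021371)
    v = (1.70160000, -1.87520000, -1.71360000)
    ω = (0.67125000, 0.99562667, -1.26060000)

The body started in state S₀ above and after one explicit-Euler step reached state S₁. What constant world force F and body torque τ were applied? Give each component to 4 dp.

velocity change Δv = (0.00160000, 0.02480000, -0.01360000)
m·(v₁−v₀)/dt = (0.2000, 3.1000, -1.7000)
rate change Δω = (-0.02875000, -0.00437333, 0.03940000)
τ = I·(Δω/dt) + ω₀×(Iω₀) = (-0.1800, 0.0200, 0.1900)

F = (0.2000, 3.1000, -1.7000)
τ = (-0.1800, 0.0200, 0.1900)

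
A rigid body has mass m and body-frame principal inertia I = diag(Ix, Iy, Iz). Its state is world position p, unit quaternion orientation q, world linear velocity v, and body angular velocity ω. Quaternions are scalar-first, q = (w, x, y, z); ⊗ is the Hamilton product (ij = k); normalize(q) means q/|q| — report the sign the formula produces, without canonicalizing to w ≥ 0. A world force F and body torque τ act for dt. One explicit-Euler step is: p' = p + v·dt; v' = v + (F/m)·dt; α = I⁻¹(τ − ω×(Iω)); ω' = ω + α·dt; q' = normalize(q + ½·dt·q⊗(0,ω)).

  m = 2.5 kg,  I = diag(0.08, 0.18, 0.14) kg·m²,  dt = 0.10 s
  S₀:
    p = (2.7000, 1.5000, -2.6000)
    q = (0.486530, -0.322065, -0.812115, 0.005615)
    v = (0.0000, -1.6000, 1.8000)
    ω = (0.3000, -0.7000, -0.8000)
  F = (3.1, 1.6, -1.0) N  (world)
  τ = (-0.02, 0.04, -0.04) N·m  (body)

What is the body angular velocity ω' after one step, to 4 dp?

ω' = (0.3030, -0.6858, -0.8136)

(τ − ω×Iω)/I = (0.0300, 0.1422, -0.1357)
ω + α·dt = (0.3030, -0.6858, -0.8136)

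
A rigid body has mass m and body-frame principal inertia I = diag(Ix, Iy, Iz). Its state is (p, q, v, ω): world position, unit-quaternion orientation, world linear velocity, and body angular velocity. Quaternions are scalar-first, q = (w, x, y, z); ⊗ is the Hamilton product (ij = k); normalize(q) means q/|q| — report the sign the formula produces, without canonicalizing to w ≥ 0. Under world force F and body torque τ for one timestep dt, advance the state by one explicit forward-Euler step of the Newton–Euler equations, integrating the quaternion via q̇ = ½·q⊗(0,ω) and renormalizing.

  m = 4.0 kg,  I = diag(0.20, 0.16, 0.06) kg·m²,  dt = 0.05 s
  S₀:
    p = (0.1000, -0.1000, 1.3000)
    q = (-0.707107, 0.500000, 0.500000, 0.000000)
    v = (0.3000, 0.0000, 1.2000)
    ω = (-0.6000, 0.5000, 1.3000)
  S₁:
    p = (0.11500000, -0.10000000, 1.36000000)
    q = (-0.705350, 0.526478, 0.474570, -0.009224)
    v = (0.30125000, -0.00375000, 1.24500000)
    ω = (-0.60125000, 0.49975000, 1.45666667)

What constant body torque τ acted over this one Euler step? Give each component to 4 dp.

rate change Δω = (-0.00125000, -0.00025000, 0.15666667)
I·α + gyro = (-0.0700, -0.1100, 0.2000)

τ = (-0.0700, -0.1100, 0.2000)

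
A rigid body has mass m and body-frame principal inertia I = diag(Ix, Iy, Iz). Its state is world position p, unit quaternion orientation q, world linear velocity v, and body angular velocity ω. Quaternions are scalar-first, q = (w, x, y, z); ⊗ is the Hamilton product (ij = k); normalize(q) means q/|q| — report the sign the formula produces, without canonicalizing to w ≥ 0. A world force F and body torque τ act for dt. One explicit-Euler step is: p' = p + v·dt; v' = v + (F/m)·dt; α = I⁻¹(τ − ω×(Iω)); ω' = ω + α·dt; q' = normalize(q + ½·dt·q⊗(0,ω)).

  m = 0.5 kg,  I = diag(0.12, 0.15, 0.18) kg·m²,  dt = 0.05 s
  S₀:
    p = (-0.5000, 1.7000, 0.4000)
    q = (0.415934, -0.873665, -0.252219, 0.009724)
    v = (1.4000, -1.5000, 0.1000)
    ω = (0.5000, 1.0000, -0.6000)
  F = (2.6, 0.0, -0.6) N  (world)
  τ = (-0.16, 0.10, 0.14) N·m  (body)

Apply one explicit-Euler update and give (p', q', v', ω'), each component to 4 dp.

gyro term ω×Iω = (-0.0180, 0.0180, 0.0150)
α = I⁻¹(τ − ω×Iω) = (-1.1833, 0.5467, 0.6944)
ω + α·dt = (0.4408, 1.0273, -0.5653)
Hamilton product q⊗(0,ω) = (0.6948859, 0.3495744, -0.1034030, -0.9971159)
q' = normalize(q + ½dt·q⊗(0,ω)) = (0.4331, -0.8645, -0.2547, -0.0152)
a = (5.2000, 0.0000, -1.2000)
p' = p + v·dt = (-0.4300, 1.6250, 0.4050)
new velocity v' = (1.6600, -1.5000, 0.0400)

p' = (-0.4300, 1.6250, 0.4050)
q' = (0.4331, -0.8645, -0.2547, -0.0152)
v' = (1.6600, -1.5000, 0.0400)
ω' = (0.4408, 1.0273, -0.5653)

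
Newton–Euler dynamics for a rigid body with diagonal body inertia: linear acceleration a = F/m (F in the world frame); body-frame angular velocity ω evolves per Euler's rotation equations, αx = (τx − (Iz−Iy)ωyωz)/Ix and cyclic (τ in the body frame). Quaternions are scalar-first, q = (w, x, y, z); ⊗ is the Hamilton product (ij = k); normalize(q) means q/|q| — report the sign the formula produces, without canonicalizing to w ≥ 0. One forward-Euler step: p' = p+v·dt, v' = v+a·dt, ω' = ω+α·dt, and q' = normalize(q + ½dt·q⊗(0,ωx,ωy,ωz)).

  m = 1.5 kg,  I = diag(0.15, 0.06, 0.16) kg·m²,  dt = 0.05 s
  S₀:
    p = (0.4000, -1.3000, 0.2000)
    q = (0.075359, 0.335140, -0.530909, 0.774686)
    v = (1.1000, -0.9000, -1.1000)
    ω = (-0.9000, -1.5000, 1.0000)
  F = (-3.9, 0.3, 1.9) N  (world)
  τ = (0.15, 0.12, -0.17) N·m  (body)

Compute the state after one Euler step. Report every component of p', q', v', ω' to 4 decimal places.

p' = (0.4550, -1.3450, 0.1450)
q' = (0.0436, 0.3488, -0.5588, 0.7511)
v' = (0.9700, -0.8900, -1.0367)
ω' = (-0.8000, -1.4075, 0.9848)

precession coupling ω×(Iω) = (-0.1500, 0.0090, -0.1215)
angular accel α = (2.0000, 1.8500, -0.3031)
ω' = ω + α·dt = (-0.8000, -1.4075, 0.9848)
q⊗(0,ω) = (-1.2694235, 0.5632969, -1.1453959, -0.9051691)
updated quaternion q' = (0.0436, 0.3488, -0.5588, 0.7511)
a = F/m = (-2.6000, 0.2000, 1.2667)
p' = p + v·dt = (0.4550, -1.3450, 0.1450)
new velocity v' = (0.9700, -0.8900, -1.0367)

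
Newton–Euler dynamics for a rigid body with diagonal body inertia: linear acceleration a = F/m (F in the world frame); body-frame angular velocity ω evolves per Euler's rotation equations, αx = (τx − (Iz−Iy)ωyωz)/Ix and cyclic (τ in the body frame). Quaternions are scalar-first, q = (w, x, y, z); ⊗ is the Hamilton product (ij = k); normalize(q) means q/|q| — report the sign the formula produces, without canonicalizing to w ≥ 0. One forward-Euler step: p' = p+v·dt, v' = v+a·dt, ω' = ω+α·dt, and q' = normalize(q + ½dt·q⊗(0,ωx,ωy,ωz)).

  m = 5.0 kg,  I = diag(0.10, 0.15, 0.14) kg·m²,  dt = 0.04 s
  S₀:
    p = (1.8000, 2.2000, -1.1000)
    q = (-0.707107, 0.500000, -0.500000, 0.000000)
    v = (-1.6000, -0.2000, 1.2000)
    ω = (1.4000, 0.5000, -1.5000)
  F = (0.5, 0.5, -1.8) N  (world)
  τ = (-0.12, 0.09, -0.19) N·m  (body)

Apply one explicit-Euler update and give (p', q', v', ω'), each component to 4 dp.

angular accel α = (-1.2750, 0.0400, -1.6071)
ω + α·dt = (1.3490, 0.5016, -1.5643)
q⊗(0,ω) = (-0.4500000, -0.2399498, 0.3964465, 2.0106605)
q + ½dt·q⊗(0,ω), renormalized = (-0.7155, 0.4948, -0.4916, 0.0402)
p + v·dt = (1.7360, 2.1920, -1.0520)
new velocity v' = (-1.5960, -0.1960, 1.1856)

p' = (1.7360, 2.1920, -1.0520)
q' = (-0.7155, 0.4948, -0.4916, 0.0402)
v' = (-1.5960, -0.1960, 1.1856)
ω' = (1.3490, 0.5016, -1.5643)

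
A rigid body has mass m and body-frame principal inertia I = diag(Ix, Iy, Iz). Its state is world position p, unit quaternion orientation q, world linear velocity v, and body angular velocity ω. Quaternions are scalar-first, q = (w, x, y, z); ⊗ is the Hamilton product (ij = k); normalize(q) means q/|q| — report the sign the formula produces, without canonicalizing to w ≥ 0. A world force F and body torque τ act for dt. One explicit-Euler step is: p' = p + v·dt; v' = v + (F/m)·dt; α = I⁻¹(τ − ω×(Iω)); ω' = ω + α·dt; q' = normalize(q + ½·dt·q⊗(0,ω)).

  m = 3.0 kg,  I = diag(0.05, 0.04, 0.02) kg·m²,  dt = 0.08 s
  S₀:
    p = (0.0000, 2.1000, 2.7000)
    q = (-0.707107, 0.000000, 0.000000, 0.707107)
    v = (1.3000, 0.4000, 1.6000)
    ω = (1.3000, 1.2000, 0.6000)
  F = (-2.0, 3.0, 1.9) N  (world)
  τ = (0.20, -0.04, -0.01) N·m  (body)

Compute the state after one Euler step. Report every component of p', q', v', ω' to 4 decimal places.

p' = (0.1040, 2.1320, 2.8280)
q' = (-0.7221, -0.0705, 0.0028, 0.6882)
v' = (1.2467, 0.4800, 1.6507)
ω' = (1.6430, 1.0732, 0.6224)

precession coupling ω×(Iω) = (-0.0144, 0.0234, -0.0156)
angular accel α = (4.2880, -1.5850, 0.2800)
ω' = ω + α·dt = (1.6430, 1.0732, 0.6224)
2q̇ = q⊗(0,ω) = (-0.4242642, -1.7677675, 0.0707107, -0.4242642)
q' = normalize(q + ½dt·q⊗(0,ω)) = (-0.7221, -0.0705, 0.0028, 0.6882)
a = (-0.6667, 1.0000, 0.6333)
p + v·dt = (0.1040, 2.1320, 2.8280)
new velocity v' = (1.2467, 0.4800, 1.6507)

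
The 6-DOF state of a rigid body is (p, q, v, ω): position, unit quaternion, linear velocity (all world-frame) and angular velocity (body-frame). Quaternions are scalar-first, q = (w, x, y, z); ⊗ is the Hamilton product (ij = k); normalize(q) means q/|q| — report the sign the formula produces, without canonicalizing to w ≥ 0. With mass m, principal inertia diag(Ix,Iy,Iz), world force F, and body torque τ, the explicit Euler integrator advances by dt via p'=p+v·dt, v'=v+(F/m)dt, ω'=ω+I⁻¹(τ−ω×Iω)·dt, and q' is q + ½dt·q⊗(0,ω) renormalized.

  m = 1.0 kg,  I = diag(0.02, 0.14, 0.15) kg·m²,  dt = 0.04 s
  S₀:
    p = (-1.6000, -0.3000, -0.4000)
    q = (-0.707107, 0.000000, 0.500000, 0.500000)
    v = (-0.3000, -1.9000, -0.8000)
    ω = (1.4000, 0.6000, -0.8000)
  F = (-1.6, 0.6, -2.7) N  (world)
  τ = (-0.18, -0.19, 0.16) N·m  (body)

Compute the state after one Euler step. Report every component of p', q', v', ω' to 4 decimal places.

p' = (-1.6120, -0.3760, -0.4320)
q' = (-0.7047, -0.0338, 0.5052, 0.4970)
v' = (-0.3640, -1.8760, -0.9080)
ω' = (1.0496, 0.5041, -0.7842)

precession coupling ω×(Iω) = (-0.0048, 0.1456, 0.1008)
α = I⁻¹(τ − ω×Iω) = (-8.7600, -2.3971, 0.3947)
ω + α·dt = (1.0496, 0.5041, -0.7842)
2q̇ = q⊗(0,ω) = (0.1000000, -1.6899498, 0.2757358, -0.1343144)
updated quaternion q' = (-0.7047, -0.0338, 0.5052, 0.4970)
new position p' = (-1.6120, -0.3760, -0.4320)
new velocity v' = (-0.3640, -1.8760, -0.9080)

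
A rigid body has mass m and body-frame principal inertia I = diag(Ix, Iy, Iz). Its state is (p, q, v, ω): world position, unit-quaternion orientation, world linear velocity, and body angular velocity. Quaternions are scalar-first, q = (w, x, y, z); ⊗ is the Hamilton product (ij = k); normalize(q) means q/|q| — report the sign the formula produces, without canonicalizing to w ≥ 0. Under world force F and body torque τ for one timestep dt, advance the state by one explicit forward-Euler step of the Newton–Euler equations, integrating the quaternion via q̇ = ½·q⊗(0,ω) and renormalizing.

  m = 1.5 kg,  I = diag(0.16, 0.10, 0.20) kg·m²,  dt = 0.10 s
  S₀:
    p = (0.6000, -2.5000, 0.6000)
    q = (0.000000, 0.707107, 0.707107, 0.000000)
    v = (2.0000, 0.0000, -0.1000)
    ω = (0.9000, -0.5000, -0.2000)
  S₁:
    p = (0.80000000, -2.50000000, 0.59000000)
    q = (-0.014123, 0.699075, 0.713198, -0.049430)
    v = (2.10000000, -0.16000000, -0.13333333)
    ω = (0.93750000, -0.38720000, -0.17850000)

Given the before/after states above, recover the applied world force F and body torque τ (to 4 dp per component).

Δv = v₁−v₀ = (0.10000000, -0.16000000, -0.03333333)
m·(v₁−v₀)/dt = (1.5000, -2.4000, -0.5000)
ω₁ − ω₀ = (0.03750000, 0.11280000, 0.02150000)
gyro term ω₀×Iω₀ = (0.0100, 0.0072, 0.0270)
applied torque τ = (0.0700, 0.1200, 0.0700)

F = (1.5000, -2.4000, -0.5000)
τ = (0.0700, 0.1200, 0.0700)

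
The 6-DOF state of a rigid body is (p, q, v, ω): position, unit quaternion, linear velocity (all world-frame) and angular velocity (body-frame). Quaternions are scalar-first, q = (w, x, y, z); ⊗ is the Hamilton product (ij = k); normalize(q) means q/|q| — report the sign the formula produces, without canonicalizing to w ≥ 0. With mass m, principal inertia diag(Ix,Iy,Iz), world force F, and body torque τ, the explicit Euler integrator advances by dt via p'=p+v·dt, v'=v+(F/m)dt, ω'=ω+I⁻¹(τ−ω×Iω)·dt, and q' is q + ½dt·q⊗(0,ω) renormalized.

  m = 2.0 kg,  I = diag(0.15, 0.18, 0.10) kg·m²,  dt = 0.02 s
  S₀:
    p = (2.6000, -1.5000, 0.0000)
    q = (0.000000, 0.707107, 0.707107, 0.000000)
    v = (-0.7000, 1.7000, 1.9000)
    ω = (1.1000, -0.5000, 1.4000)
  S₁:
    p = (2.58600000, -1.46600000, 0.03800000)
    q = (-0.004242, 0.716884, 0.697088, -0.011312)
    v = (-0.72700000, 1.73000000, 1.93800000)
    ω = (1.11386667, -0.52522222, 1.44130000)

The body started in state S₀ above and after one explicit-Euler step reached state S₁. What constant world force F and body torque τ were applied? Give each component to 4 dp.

velocity change Δv = (-0.02700000, 0.03000000, 0.03800000)
F = m·Δv/dt = (-2.7000, 3.0000, 3.8000)
rate change Δω = (0.01386667, -0.02522222, 0.04130000)
ω₀×(Iω₀) = (0.0560, 0.0770, -0.0165)
applied torque τ = (0.1600, -0.1500, 0.1900)

F = (-2.7000, 3.0000, 3.8000)
τ = (0.1600, -0.1500, 0.1900)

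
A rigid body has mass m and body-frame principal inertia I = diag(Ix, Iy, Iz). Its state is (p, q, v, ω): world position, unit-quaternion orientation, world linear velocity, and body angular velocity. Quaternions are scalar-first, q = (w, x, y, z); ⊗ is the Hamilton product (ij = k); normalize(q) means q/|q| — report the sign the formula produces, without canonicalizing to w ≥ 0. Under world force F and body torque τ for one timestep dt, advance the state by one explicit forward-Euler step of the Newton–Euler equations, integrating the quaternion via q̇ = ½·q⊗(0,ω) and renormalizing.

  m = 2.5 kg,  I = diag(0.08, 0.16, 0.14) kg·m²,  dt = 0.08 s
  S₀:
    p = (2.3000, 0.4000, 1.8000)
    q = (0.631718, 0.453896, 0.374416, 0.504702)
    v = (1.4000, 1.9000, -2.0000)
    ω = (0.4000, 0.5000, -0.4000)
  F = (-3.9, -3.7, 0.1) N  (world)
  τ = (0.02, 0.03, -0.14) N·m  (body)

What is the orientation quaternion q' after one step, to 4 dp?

q⊗(0,ω) = (-0.1668856, -0.1494302, 0.6992982, -0.1755056)
q' = normalize(q + ½dt·q⊗(0,ω)) = (0.6248, 0.4477, 0.4022, 0.4975)

q' = (0.6248, 0.4477, 0.4022, 0.4975)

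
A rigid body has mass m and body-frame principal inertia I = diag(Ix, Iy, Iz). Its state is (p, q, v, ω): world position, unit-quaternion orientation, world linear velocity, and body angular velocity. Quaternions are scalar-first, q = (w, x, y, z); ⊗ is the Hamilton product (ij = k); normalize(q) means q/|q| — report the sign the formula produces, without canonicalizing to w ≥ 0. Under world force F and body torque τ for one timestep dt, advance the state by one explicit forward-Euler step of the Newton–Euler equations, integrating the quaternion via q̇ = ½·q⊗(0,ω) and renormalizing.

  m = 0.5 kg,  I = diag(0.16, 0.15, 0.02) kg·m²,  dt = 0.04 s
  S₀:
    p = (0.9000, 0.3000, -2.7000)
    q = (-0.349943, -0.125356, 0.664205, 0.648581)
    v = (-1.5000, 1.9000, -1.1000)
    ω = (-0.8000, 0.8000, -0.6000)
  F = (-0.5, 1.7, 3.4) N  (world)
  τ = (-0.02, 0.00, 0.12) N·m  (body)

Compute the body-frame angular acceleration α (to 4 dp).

precession coupling ω×(Iω) = (0.0624, 0.0672, 0.0064)
α = I⁻¹(τ − ω×Iω) = (-0.5150, -0.4480, 5.6800)

α = (-0.5150, -0.4480, 5.6800)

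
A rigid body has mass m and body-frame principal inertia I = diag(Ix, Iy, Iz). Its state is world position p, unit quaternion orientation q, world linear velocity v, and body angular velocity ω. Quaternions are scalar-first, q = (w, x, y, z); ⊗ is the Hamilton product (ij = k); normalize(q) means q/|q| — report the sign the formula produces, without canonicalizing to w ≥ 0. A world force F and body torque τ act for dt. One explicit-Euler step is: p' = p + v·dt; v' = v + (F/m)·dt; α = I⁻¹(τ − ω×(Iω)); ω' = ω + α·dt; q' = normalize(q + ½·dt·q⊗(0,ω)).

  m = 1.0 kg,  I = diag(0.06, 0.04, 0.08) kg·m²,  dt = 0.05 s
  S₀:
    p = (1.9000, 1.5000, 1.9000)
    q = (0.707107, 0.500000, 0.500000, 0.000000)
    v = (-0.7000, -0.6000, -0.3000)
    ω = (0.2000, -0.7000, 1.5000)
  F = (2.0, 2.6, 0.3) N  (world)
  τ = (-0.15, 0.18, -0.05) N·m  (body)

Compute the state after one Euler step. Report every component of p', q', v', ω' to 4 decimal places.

precession coupling ω×(Iω) = (-0.0420, -0.0060, 0.0028)
angular accel α = (-1.8000, 4.6500, -0.6600)
ω + α·dt = (0.1100, -0.4675, 1.4670)
2q̇ = q⊗(0,ω) = (0.2500000, 0.8914214, -1.2449749, 0.6106605)
updated quaternion q' = (0.7127, 0.5218, 0.4685, 0.0153)
p' = p + v·dt = (1.8650, 1.4700, 1.8850)
new velocity v' = (-0.6000, -0.4700, -0.2850)

p' = (1.8650, 1.4700, 1.8850)
q' = (0.7127, 0.5218, 0.4685, 0.0153)
v' = (-0.6000, -0.4700, -0.2850)
ω' = (0.1100, -0.4675, 1.4670)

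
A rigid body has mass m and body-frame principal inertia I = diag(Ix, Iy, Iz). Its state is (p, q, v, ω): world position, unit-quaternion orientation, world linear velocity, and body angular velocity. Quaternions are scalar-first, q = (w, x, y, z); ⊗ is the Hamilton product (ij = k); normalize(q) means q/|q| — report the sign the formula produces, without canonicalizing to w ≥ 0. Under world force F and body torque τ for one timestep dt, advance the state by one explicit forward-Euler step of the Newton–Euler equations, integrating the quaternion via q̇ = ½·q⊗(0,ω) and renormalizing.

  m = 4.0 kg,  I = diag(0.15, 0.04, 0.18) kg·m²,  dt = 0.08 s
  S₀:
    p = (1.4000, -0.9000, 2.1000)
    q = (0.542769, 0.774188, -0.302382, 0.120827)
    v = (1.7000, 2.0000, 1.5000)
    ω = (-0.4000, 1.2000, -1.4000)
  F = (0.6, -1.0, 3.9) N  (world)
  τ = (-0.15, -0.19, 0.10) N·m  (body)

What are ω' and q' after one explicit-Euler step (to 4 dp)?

ω' = (-0.3546, 0.8536, -1.3790)
q' = (0.5748, 0.7744, -0.2342, 0.1224)

ω×(Iω) gyroscopic = (-0.2352, -0.0168, 0.0528)
α = I⁻¹(τ − ω×Iω) = (0.5680, -4.3300, 0.2622)
new body rate ω' = (-0.3546, 0.8536, -1.3790)
2q̇ = q⊗(0,ω) = (0.8416914, 0.0612348, 1.6868552, 0.0481962)
updated quaternion q' = (0.5748, 0.7744, -0.2342, 0.1224)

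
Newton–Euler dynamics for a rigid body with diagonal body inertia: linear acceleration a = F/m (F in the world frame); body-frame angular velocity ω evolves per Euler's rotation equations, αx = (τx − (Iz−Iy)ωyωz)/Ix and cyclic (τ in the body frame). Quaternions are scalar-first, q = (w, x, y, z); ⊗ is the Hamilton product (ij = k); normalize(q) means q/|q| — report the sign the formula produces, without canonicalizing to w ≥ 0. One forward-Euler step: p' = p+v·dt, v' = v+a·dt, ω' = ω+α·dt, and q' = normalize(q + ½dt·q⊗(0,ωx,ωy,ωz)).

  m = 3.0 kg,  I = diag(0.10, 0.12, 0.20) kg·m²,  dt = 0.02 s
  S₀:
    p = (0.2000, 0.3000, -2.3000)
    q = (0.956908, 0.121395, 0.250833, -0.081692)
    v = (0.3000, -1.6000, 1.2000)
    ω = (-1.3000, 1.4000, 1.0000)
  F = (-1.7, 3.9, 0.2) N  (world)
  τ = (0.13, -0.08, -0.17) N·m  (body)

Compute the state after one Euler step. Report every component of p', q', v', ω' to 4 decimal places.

p' = (0.2060, 0.2680, -2.2760)
q' = (0.9556, 0.1126, 0.2640, -0.0671)
v' = (0.2887, -1.5740, 1.2013)
ω' = (-1.2964, 1.3650, 0.9866)

gyro term ω×Iω = (0.1120, 0.1300, -0.0364)
angular accel α = (0.1800, -1.7500, -0.6680)
ω' = ω + α·dt = (-1.2964, 1.3650, 0.9866)
Hamilton product q⊗(0,ω) = (-0.1116607, -0.8787786, 1.3244758, 1.4529439)
q' = normalize(q + ½dt·q⊗(0,ω)) = (0.9556, 0.1126, 0.2640, -0.0671)
p' = p + v·dt = (0.2060, 0.2680, -2.2760)
v + (F/m)dt = (0.2887, -1.5740, 1.2013)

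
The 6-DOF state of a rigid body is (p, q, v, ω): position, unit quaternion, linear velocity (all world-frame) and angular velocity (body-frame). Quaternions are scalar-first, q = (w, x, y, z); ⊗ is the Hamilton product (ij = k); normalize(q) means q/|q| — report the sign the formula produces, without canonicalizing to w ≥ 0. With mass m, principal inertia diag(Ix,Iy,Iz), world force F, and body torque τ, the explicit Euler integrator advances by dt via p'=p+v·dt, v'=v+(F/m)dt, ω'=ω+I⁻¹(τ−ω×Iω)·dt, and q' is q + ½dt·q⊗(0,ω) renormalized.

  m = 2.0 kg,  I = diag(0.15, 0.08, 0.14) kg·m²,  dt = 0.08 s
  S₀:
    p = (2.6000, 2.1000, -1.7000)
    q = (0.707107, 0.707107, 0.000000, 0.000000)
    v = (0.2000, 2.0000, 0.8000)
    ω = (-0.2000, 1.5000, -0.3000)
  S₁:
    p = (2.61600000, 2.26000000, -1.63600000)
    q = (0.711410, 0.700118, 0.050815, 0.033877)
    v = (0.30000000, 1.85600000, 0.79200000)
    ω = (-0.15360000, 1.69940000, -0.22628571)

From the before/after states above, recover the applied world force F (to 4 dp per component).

F = (2.5000, -3.6000, -0.2000)

velocity change Δv = (0.10000000, -0.14400000, -0.00800000)
m·(v₁−v₀)/dt = (2.5000, -3.6000, -0.2000)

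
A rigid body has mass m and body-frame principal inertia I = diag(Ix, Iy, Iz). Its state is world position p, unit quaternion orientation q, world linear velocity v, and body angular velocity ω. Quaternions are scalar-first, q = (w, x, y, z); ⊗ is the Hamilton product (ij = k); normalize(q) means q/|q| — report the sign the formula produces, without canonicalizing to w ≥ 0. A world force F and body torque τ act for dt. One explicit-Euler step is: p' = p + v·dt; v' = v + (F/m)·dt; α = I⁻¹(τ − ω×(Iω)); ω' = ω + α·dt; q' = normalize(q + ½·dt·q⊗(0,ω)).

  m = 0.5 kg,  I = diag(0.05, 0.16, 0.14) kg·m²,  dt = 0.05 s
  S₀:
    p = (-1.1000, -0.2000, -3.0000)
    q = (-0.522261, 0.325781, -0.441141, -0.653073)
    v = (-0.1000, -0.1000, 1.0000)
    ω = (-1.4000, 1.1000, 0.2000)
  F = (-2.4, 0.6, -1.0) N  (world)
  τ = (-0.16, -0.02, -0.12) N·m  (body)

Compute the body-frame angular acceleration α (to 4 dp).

α = (-3.1120, -0.2825, 0.3529)

ω×(Iω) gyroscopic = (-0.0044, 0.0252, -0.1694)
(τ − ω×Iω)/I = (-3.1120, -0.2825, 0.3529)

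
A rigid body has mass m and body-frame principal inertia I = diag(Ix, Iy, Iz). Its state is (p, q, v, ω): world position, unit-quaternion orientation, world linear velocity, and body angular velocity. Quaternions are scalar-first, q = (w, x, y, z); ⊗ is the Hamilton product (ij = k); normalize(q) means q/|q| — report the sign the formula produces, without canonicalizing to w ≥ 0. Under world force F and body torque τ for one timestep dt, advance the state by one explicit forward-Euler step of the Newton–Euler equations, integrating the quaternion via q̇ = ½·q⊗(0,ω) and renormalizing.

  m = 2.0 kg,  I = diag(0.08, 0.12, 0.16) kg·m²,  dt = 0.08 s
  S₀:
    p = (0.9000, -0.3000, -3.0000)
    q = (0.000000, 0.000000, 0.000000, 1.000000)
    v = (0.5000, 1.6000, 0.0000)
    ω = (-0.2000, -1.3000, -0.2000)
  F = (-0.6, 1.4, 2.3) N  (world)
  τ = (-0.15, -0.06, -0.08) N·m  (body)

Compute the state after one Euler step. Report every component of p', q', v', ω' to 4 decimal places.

p' = (0.9400, -0.1720, -3.0000)
q' = (0.0080, 0.0519, -0.0080, 0.9986)
v' = (0.4760, 1.6560, 0.0920)
ω' = (-0.3604, -1.3379, -0.2452)

linear accel F/m = (-0.3000, 0.7000, 1.1500)
new position p' = (0.9400, -0.1720, -3.0000)
new velocity v' = (0.4760, 1.6560, 0.0920)
precession coupling ω×(Iω) = (0.0104, -0.0032, 0.0104)
α = I⁻¹(τ − ω×Iω) = (-2.0050, -0.4733, -0.5650)
new body rate ω' = (-0.3604, -1.3379, -0.2452)
q⊗(0,ω) = (0.2000000, 1.3000000, -0.2000000, 0.0000000)
q + ½dt·q⊗(0,ω), renormalized = (0.0080, 0.0519, -0.0080, 0.9986)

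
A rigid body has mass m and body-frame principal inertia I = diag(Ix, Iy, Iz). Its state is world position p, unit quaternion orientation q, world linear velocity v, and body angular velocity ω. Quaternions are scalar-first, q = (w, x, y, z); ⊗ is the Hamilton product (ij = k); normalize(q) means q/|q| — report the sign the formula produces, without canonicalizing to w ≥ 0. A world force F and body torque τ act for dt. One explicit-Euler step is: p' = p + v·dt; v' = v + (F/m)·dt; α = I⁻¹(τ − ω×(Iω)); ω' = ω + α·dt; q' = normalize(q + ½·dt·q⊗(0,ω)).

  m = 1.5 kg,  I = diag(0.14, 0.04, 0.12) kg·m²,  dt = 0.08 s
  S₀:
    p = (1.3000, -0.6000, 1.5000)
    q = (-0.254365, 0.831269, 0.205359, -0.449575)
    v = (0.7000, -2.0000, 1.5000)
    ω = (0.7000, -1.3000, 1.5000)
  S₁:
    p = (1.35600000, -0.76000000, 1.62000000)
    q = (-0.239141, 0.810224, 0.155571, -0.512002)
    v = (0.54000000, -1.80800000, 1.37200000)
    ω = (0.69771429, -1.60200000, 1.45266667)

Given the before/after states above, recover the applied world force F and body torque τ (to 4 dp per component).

Δω = ω₁−ω₀ = (-0.00228571, -0.30200000, -0.04733333)
gyro term ω₀×Iω₀ = (-0.1560, 0.0210, 0.0910)
τ = I·(Δω/dt) + ω₀×(Iω₀) = (-0.1600, -0.1300, 0.0200)
v₁ − v₀ = (-0.16000000, 0.19200000, -0.12800000)
m·(v₁−v₀)/dt = (-3.0000, 3.6000, -2.4000)

F = (-3.0000, 3.6000, -2.4000)
τ = (-0.1600, -0.1300, 0.0200)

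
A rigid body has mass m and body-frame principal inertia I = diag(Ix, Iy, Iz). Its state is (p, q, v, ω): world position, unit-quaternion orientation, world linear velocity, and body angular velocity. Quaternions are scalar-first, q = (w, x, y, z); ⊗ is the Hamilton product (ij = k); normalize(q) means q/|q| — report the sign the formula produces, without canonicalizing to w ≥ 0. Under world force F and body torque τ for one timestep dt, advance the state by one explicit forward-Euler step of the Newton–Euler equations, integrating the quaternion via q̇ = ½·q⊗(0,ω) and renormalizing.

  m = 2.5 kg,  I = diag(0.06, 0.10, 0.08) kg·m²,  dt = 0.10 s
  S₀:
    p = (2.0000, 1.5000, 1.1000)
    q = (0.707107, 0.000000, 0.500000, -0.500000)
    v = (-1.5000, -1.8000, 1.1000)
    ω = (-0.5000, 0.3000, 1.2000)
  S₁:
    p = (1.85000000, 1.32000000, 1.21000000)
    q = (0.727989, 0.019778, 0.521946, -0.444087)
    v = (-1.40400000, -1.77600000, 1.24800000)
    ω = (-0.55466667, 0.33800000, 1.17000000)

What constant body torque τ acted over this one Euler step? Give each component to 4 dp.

rate change Δω = (-0.05466667, 0.03800000, -0.03000000)
gyro term ω₀×Iω₀ = (-0.0072, 0.0120, -0.0060)
applied torque τ = (-0.0400, 0.0500, -0.0300)

τ = (-0.0400, 0.0500, -0.0300)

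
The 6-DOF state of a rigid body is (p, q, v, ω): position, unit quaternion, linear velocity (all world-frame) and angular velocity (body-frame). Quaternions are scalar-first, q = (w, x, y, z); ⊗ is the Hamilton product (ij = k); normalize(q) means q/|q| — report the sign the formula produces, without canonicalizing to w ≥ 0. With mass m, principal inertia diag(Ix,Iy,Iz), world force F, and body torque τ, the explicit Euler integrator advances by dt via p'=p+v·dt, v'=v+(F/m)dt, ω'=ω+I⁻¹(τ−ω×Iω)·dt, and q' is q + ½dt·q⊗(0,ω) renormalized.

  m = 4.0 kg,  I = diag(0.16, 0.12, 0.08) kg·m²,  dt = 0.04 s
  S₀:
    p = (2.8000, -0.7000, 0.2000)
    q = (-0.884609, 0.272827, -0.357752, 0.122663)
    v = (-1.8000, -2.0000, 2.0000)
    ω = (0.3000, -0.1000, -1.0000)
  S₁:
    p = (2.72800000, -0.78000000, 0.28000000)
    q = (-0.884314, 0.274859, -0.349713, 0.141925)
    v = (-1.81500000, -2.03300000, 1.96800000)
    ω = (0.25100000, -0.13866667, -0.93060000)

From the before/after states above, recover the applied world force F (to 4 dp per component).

F = (-1.5000, -3.3000, -3.2000)

Δv = v₁−v₀ = (-0.01500000, -0.03300000, -0.03200000)
applied force F = (-1.5000, -3.3000, -3.2000)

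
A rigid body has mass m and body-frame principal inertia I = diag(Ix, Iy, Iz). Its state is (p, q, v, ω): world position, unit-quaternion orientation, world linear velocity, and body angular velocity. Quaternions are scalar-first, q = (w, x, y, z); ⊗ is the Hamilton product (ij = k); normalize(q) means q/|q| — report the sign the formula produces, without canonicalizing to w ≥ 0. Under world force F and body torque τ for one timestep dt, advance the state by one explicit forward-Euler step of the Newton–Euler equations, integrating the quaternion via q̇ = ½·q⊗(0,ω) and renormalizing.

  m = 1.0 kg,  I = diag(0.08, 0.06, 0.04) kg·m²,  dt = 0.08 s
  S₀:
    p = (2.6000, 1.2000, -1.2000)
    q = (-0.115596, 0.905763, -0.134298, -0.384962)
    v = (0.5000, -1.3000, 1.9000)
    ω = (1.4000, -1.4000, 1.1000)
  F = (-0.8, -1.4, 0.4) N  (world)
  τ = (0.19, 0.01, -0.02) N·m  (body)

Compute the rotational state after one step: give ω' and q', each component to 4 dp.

ω' = (1.5592, -1.4688, 0.9816)
q' = (-0.1563, 0.8683, -0.1885, -0.4315)

gyro term ω×Iω = (0.0308, 0.0616, 0.0392)
angular accel α = (1.9900, -0.8600, -1.4800)
ω + α·dt = (1.5592, -1.4688, 0.9816)
Hamilton product q⊗(0,ω) = (-1.0326272, -0.8485090, -1.3734517, -1.2072066)
q + ½dt·q⊗(0,ω), renormalized = (-0.1563, 0.8683, -0.1885, -0.4315)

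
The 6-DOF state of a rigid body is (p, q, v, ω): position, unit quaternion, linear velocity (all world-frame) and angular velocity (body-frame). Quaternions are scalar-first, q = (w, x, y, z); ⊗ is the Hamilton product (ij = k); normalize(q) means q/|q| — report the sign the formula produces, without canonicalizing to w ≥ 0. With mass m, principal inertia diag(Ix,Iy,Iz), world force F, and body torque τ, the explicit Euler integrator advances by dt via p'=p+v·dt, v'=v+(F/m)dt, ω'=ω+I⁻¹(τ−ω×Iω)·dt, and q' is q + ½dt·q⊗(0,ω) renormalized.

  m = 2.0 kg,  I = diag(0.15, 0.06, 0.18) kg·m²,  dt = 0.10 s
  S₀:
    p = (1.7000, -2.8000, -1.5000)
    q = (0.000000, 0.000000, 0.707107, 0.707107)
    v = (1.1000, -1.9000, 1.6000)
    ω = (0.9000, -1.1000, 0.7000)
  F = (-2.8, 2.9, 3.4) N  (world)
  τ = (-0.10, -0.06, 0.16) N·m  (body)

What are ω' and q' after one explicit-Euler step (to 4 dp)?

ω' = (0.8949, -1.1685, 0.7394)
q' = (0.0141, 0.0634, 0.7366, 0.6732)

gyro term ω×Iω = (-0.0924, -0.0189, 0.0891)
angular accel α = (-0.0507, -0.6850, 0.3939)
new body rate ω' = (0.8949, -1.1685, 0.7394)
Hamilton product q⊗(0,ω) = (0.2828428, 1.2727926, 0.6363963, -0.6363963)
q' = normalize(q + ½dt·q⊗(0,ω)) = (0.0141, 0.0634, 0.7366, 0.6732)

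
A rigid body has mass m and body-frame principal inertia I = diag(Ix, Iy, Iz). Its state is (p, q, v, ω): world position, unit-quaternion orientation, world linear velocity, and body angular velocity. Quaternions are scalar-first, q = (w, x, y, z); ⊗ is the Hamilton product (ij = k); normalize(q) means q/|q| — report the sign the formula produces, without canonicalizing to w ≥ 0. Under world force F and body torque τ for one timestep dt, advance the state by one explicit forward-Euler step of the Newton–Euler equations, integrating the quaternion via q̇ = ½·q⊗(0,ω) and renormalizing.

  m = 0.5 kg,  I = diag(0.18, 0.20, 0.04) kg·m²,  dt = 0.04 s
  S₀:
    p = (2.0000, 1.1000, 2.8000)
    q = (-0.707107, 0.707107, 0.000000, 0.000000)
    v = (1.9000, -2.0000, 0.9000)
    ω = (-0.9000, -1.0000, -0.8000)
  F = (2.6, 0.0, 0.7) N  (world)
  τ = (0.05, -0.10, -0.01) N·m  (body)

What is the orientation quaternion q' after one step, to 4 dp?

q' = (-0.6940, 0.7195, 0.0254, -0.0028)

2q̇ = q⊗(0,ω) = (0.6363963, 0.6363963, 1.2727926, -0.1414214)
q + ½dt·q⊗(0,ω), renormalized = (-0.6940, 0.7195, 0.0254, -0.0028)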